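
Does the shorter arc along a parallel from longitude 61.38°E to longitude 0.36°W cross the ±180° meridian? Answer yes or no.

No

Signed shortest Δλ = ((-0.36 − 61.38 + 180) mod 360) − 180 = -61.74°.
Going west by 61.74° from +61.38° reaches -0.36° without touching 180°.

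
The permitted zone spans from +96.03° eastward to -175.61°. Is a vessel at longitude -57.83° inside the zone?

Band width going east from +96.03° to -175.61°: ((-175.61 − 96.03) mod 360) = 88.36°.
Offset of -57.83° east of the west edge: ((-57.83 − 96.03) mod 360) = 206.14°.
206.14° > 88.36° ⇒ outside.

No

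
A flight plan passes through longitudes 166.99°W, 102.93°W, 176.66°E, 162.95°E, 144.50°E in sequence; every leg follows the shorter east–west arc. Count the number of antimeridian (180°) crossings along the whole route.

1

Leg 1: -166.99° → -102.93°, shortest Δλ = 64.06° (east) — does not cross 180°.
Leg 2: -102.93° → +176.66°, shortest Δλ = -80.41° (west) — crosses 180°.
Leg 3: +176.66° → +162.95°, shortest Δλ = -13.71° (west) — does not cross 180°.
Leg 4: +162.95° → +144.50°, shortest Δλ = -18.45° (west) — does not cross 180°.
Total crossings: 1.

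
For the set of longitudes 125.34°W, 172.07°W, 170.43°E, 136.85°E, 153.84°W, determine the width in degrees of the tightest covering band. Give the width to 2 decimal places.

Sort the longitudes: -172.07°, -153.84°, -125.34°, +136.85°, +170.43°.
Eastward gaps between consecutive values (wrapping around): 18.23°, 28.50°, 262.19°, 33.58°, 17.50°.
Largest gap = 262.19° ⇒ minimal covering band is its complement: 360° − 262.19° = 97.81°.
Band runs from +136.85° eastward to -125.34°, crossing the antimeridian.

97.81°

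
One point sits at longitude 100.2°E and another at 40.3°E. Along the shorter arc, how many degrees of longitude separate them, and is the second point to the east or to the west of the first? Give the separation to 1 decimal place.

Raw difference: 40.3 − 100.2 = -59.9°.
Normalise into (−180°, 180°]: -59.9° stays -59.9°.
Negative ⇒ the second point lies to the west; separation 59.9°.

59.9° west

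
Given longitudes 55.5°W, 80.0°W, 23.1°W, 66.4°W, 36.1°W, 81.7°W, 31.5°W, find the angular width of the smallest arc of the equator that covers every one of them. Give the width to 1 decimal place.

58.6°

Sort the longitudes: -81.7°, -80.0°, -66.4°, -55.5°, -36.1°, -31.5°, -23.1°.
Eastward gaps between consecutive values (wrapping around): 1.7°, 13.6°, 10.9°, 19.4°, 4.6°, 8.4°, 301.4°.
Largest gap = 301.4° ⇒ minimal covering band is its complement: 360° − 301.4° = 58.6°.
Band runs from -81.7° eastward to -23.1°.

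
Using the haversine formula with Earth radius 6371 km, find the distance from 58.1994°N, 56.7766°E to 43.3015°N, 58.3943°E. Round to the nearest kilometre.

1660 km

Δλ = 58.3943 − 56.7766 = 1.6177°.
Δφ = 43.3015 − 58.1994 = -14.8979°.
a = sin²(Δφ/2) + cos φ₁ · cos φ₂ · sin²(Δλ/2) = 0.016884.
c = 2·atan2(√a, √(1−a)) = 0.26061 rad → d = 6371·c ≈ 1660.35 km.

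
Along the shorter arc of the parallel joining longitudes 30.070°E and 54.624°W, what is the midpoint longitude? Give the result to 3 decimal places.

12.277°W

Signed shortest Δλ from +30.070° to -54.624° is -84.694°.
Midpoint longitude = +30.070° + (-84.694°)/2 = +30.070° − 42.347° = -12.277°.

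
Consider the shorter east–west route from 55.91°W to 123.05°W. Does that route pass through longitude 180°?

No

Signed shortest Δλ = ((-123.05 − -55.91 + 180) mod 360) − 180 = -67.14°.
Going west by 67.14° from -55.91° reaches -123.05° without touching 180°.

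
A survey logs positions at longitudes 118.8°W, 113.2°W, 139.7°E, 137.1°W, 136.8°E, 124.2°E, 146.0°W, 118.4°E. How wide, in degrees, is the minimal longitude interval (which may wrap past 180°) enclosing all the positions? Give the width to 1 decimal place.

Sort the longitudes: -146.0°, -137.1°, -118.8°, -113.2°, +118.4°, +124.2°, +136.8°, +139.7°.
Eastward gaps between consecutive values (wrapping around): 8.9°, 18.3°, 5.6°, 231.6°, 5.8°, 12.6°, 2.9°, 74.3°.
Largest gap = 231.6° ⇒ minimal covering band is its complement: 360° − 231.6° = 128.4°.
Band runs from +118.4° eastward to -113.2°, crossing the antimeridian.

128.4°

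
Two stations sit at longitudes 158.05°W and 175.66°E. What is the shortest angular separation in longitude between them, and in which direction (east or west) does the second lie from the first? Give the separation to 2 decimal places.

Raw difference: 175.66 − -158.05 = 333.71°.
Normalise into (−180°, 180°]: 333.71° − 360° = -26.29°.
Negative ⇒ the second point lies to the west; separation 26.29°.

26.29° west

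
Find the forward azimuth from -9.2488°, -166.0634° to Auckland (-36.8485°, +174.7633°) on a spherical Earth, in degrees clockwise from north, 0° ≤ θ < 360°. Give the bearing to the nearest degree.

209°

Δλ = 174.7633 − -166.0634 = 340.8267°; wrapped into (−180°, 180°]: -19.1733°.
θ = atan2( sin Δλ · cos φ₂ , cos φ₁ · sin φ₂ − sin φ₁ · cos φ₂ · cos Δλ )
  = atan2(-0.26281, -0.47043) = -150.809° → normalised to [0°, 360°): 209.191°.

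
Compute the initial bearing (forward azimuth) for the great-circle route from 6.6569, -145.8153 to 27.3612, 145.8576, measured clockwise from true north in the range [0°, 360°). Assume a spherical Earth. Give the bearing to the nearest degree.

297°

Δλ = 145.8576 − -145.8153 = 291.6729°; wrapped into (−180°, 180°]: -68.3271°.
θ = atan2( sin Δλ · cos φ₂ , cos φ₁ · sin φ₂ − sin φ₁ · cos φ₂ · cos Δλ )
  = atan2(-0.82534, 0.41848) = -63.113° → normalised to [0°, 360°): 296.887°.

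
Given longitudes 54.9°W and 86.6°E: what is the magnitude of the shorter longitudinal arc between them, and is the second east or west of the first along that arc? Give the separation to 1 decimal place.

141.5° east

Raw difference: 86.6 − -54.9 = 141.5°.
Normalise into (−180°, 180°]: 141.5° stays 141.5°.
Positive ⇒ the second point lies to the east; separation 141.5°.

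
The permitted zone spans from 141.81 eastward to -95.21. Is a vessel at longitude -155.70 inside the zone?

Band width going east from +141.81° to -95.21°: ((-95.21 − 141.81) mod 360) = 122.98°.
Offset of -155.70° east of the west edge: ((-155.70 − 141.81) mod 360) = 62.49°.
62.49° ≤ 122.98° ⇒ inside.

Yes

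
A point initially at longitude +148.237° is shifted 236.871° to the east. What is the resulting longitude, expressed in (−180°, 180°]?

Start at +148.237°; shift +236.871° → +385.108°.
+385.108° lies outside (−180°, 180°]; subtract 360° → +25.108°.

+25.108°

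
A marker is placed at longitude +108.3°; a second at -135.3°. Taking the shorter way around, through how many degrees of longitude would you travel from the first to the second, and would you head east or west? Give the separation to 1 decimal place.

Raw difference: -135.3 − 108.3 = -243.6°.
Normalise into (−180°, 180°]: -243.6° + 360° = 116.4°.
Positive ⇒ the second point lies to the east; separation 116.4°.

116.4° east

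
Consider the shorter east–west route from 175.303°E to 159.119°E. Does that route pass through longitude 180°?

No

Signed shortest Δλ = ((159.119 − 175.303 + 180) mod 360) − 180 = -16.184°.
Going west by 16.184° from +175.303° reaches +159.119° without touching 180°.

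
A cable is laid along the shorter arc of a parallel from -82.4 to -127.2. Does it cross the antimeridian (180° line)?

Signed shortest Δλ = ((-127.2 − -82.4 + 180) mod 360) − 180 = -44.8°.
Going west by 44.8° from -82.4° reaches -127.2° without touching 180°.

No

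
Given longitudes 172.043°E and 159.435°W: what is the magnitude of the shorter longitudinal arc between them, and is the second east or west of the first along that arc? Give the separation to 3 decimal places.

28.522° east

Raw difference: -159.435 − 172.043 = -331.478°.
Normalise into (−180°, 180°]: -331.478° + 360° = 28.522°.
Positive ⇒ the second point lies to the east; separation 28.522°.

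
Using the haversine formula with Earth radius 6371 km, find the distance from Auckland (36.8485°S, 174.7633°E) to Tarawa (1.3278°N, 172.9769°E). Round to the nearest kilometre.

4249 km

Δλ = 172.9769 − 174.7633 = -1.7864°.
Δφ = 1.3278 − -36.8485 = 38.1763°.
a = sin²(Δφ/2) + cos φ₁ · cos φ₂ · sin²(Δλ/2) = 0.107138.
c = 2·atan2(√a, √(1−a)) = 0.66693 rad → d = 6371·c ≈ 4249.02 km.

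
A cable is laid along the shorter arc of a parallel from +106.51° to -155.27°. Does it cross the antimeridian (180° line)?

Naïve |-155.27 − 106.51| = 261.78° > 180°, so the shorter arc goes the other way round — across 180°.
Signed shortest Δλ = ((-155.27 − 106.51 + 180) mod 360) − 180 = 98.22°.
Going east by 98.22° from +106.51° passes through 180° before reaching -155.27°.

Yes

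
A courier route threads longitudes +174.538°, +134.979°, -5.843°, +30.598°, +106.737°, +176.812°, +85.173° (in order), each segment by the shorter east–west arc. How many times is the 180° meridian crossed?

0

Leg 1: +174.538° → +134.979°, shortest Δλ = -39.559° (west) — does not cross 180°.
Leg 2: +134.979° → -5.843°, shortest Δλ = -140.822° (west) — does not cross 180°.
Leg 3: -5.843° → +30.598°, shortest Δλ = 36.441° (east) — does not cross 180°.
Leg 4: +30.598° → +106.737°, shortest Δλ = 76.139° (east) — does not cross 180°.
Leg 5: +106.737° → +176.812°, shortest Δλ = 70.075° (east) — does not cross 180°.
Leg 6: +176.812° → +85.173°, shortest Δλ = -91.639° (west) — does not cross 180°.
Total crossings: 0.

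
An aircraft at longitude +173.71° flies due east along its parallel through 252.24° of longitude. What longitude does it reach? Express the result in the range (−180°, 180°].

Start at +173.71°; shift +252.24° → +425.95°.
+425.95° lies outside (−180°, 180°]; subtract 360° → +65.95°.

+65.95°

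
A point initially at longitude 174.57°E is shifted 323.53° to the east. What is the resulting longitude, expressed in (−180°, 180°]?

138.10°E

Start at +174.57°; shift +323.53° → +498.10°.
+498.10° lies outside (−180°, 180°]; subtract 360° → +138.10°.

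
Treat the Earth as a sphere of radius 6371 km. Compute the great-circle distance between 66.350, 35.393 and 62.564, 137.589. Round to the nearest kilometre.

Δλ = 137.589 − 35.393 = 102.196°.
Δφ = 62.564 − 66.350 = -3.786°.
a = sin²(Δφ/2) + cos φ₁ · cos φ₂ · sin²(Δλ/2) = 0.113031.
c = 2·atan2(√a, √(1−a)) = 0.68576 rad → d = 6371·c ≈ 4368.97 km.

4369 km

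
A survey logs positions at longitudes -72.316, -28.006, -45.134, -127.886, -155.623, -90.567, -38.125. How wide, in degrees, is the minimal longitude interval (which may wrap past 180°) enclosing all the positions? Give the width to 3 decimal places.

127.617°

Sort the longitudes: -155.623°, -127.886°, -90.567°, -72.316°, -45.134°, -38.125°, -28.006°.
Eastward gaps between consecutive values (wrapping around): 27.737°, 37.319°, 18.251°, 27.182°, 7.009°, 10.119°, 232.383°.
Largest gap = 232.383° ⇒ minimal covering band is its complement: 360° − 232.383° = 127.617°.
Band runs from -155.623° eastward to -28.006°.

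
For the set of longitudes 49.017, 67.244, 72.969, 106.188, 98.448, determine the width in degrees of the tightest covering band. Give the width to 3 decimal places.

57.171°

Sort the longitudes: +49.017°, +67.244°, +72.969°, +98.448°, +106.188°.
Eastward gaps between consecutive values (wrapping around): 18.227°, 5.725°, 25.479°, 7.740°, 302.829°.
Largest gap = 302.829° ⇒ minimal covering band is its complement: 360° − 302.829° = 57.171°.
Band runs from +49.017° eastward to +106.188°.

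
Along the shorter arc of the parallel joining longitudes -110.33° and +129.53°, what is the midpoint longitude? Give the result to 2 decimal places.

-170.40°

Signed shortest Δλ from -110.33° to +129.53° is -120.14°.
Midpoint longitude = -110.33° + (-120.14°)/2 = -110.33° − 60.07° = -170.40°.
(The naïve average (-110.33 + +129.53)/2 = 9.6° is on the wrong side of the globe.)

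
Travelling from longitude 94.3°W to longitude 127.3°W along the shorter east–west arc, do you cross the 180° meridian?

Signed shortest Δλ = ((-127.3 − -94.3 + 180) mod 360) − 180 = -33.0°.
Going west by 33.0° from -94.3° reaches -127.3° without touching 180°.

No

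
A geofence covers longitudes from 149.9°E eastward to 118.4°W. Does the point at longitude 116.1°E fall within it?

No

Band width going east from +149.9° to -118.4°: ((-118.4 − 149.9) mod 360) = 91.7°.
Offset of +116.1° east of the west edge: ((116.1 − 149.9) mod 360) = 326.2°.
326.2° > 91.7° ⇒ outside.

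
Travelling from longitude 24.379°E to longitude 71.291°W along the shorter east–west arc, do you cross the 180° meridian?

No

Signed shortest Δλ = ((-71.291 − 24.379 + 180) mod 360) − 180 = -95.67°.
Going west by 95.67° from +24.379° reaches -71.291° without touching 180°.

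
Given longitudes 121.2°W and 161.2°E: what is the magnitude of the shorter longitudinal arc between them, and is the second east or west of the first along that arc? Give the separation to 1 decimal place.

77.6° west

Raw difference: 161.2 − -121.2 = 282.4°.
Normalise into (−180°, 180°]: 282.4° − 360° = -77.6°.
Negative ⇒ the second point lies to the west; separation 77.6°.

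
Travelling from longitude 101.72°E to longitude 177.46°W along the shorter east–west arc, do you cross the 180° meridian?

Yes

Naïve |-177.46 − 101.72| = 279.18° > 180°, so the shorter arc goes the other way round — across 180°.
Signed shortest Δλ = ((-177.46 − 101.72 + 180) mod 360) − 180 = 80.82°.
Going east by 80.82° from +101.72° passes through 180° before reaching -177.46°.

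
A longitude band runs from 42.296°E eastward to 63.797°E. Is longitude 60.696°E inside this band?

Yes

Band width going east from +42.296° to +63.797°: ((63.797 − 42.296) mod 360) = 21.501°.
Offset of +60.696° east of the west edge: ((60.696 − 42.296) mod 360) = 18.400°.
18.400° ≤ 21.501° ⇒ inside.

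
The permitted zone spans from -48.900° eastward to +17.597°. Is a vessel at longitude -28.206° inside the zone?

Band width going east from -48.900° to +17.597°: ((17.597 − -48.900) mod 360) = 66.497°.
Offset of -28.206° east of the west edge: ((-28.206 − -48.900) mod 360) = 20.694°.
20.694° ≤ 66.497° ⇒ inside.

Yes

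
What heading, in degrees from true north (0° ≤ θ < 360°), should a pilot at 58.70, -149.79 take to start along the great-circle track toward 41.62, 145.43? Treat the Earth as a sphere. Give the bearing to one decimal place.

276.2°

Δλ = 145.43 − -149.79 = 295.22°; wrapped into (−180°, 180°]: -64.78°.
θ = atan2( sin Δλ · cos φ₂ , cos φ₁ · sin φ₂ − sin φ₁ · cos φ₂ · cos Δλ )
  = atan2(-0.67631, 0.07288) = -83.849° → normalised to [0°, 360°): 276.151°.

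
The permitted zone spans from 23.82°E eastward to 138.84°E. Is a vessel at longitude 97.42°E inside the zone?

Band width going east from +23.82° to +138.84°: ((138.84 − 23.82) mod 360) = 115.02°.
Offset of +97.42° east of the west edge: ((97.42 − 23.82) mod 360) = 73.60°.
73.60° ≤ 115.02° ⇒ inside.

Yes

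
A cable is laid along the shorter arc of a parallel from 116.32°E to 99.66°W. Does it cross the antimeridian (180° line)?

Yes

Naïve |-99.66 − 116.32| = 215.98° > 180°, so the shorter arc goes the other way round — across 180°.
Signed shortest Δλ = ((-99.66 − 116.32 + 180) mod 360) − 180 = 144.02°.
Going east by 144.02° from +116.32° passes through 180° before reaching -99.66°.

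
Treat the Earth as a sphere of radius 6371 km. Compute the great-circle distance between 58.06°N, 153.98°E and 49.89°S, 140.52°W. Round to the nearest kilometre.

Δλ = -140.52 − 153.98 = -294.50°; wrapped into (−180°, 180°]: 65.50°.
Δφ = -49.89 − 58.06 = -107.95°.
a = sin²(Δφ/2) + cos φ₁ · cos φ₂ · sin²(Δλ/2) = 0.753839.
c = 2·atan2(√a, √(1−a)) = 2.10328 rad → d = 6371·c ≈ 13400.02 km.

13400 km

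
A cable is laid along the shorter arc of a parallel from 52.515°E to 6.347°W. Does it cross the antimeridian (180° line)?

Signed shortest Δλ = ((-6.347 − 52.515 + 180) mod 360) − 180 = -58.862°.
Going west by 58.862° from +52.515° reaches -6.347° without touching 180°.

No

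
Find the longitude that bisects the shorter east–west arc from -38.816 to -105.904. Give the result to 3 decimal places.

-72.360°

Signed shortest Δλ from -38.816° to -105.904° is -67.088°.
Midpoint longitude = -38.816° + (-67.088°)/2 = -38.816° − 33.544° = -72.360°.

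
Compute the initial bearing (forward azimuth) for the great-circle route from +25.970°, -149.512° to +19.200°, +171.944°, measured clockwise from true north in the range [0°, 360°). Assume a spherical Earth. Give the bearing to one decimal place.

Δλ = 171.944 − -149.512 = 321.456°; wrapped into (−180°, 180°]: -38.544°.
θ = atan2( sin Δλ · cos φ₂ , cos φ₁ · sin φ₂ − sin φ₁ · cos φ₂ · cos Δλ )
  = atan2(-0.58846, -0.02779) = -92.703° → normalised to [0°, 360°): 267.297°.

267.3°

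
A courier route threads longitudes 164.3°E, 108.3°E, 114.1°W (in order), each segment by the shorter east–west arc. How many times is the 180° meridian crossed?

1

Leg 1: +164.3° → +108.3°, shortest Δλ = -56.0° (west) — does not cross 180°.
Leg 2: +108.3° → -114.1°, shortest Δλ = 137.6° (east) — crosses 180°.
Total crossings: 1.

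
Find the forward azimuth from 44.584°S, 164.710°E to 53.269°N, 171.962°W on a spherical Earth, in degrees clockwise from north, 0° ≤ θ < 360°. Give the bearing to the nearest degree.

Δλ = -171.962 − 164.710 = -336.672°; wrapped into (−180°, 180°]: 23.328°.
θ = atan2( sin Δλ · cos φ₂ , cos φ₁ · sin φ₂ − sin φ₁ · cos φ₂ · cos Δλ )
  = atan2(0.23683, 0.95630) = 13.909° → normalised to [0°, 360°): 13.909°.

14°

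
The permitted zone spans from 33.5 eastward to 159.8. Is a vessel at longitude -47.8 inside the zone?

Band width going east from +33.5° to +159.8°: ((159.8 − 33.5) mod 360) = 126.3°.
Offset of -47.8° east of the west edge: ((-47.8 − 33.5) mod 360) = 278.7°.
278.7° > 126.3° ⇒ outside.

No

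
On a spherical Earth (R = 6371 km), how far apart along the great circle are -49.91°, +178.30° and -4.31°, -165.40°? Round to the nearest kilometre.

5297 km

Δλ = -165.40 − 178.30 = -343.70°; wrapped into (−180°, 180°]: 16.30°.
Δφ = -4.31 − -49.91 = 45.60°.
a = sin²(Δφ/2) + cos φ₁ · cos φ₂ · sin²(Δλ/2) = 0.163074.
c = 2·atan2(√a, √(1−a)) = 0.83139 rad → d = 6371·c ≈ 5296.77 km.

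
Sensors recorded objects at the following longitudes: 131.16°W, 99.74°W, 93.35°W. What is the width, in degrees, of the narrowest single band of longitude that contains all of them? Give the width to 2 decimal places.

Sort the longitudes: -131.16°, -99.74°, -93.35°.
Eastward gaps between consecutive values (wrapping around): 31.42°, 6.39°, 322.19°.
Largest gap = 322.19° ⇒ minimal covering band is its complement: 360° − 322.19° = 37.81°.
Band runs from -131.16° eastward to -93.35°.

37.81°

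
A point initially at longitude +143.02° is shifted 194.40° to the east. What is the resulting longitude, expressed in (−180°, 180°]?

-22.58°

Start at +143.02°; shift +194.40° → +337.42°.
+337.42° lies outside (−180°, 180°]; subtract 360° → -22.58°.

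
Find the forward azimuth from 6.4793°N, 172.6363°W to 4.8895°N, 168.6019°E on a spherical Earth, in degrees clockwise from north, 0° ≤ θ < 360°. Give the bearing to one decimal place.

266.1°

Δλ = 168.6019 − -172.6363 = 341.2382°; wrapped into (−180°, 180°]: -18.7618°.
θ = atan2( sin Δλ · cos φ₂ , cos φ₁ · sin φ₂ − sin φ₁ · cos φ₂ · cos Δλ )
  = atan2(-0.32046, -0.02177) = -93.886° → normalised to [0°, 360°): 266.114°.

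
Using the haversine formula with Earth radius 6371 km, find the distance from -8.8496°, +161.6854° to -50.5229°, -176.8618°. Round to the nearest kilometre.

5037 km

Δλ = -176.8618 − 161.6854 = -338.5472°; wrapped into (−180°, 180°]: 21.4528°.
Δφ = -50.5229 − -8.8496 = -41.6733°.
a = sin²(Δφ/2) + cos φ₁ · cos φ₂ · sin²(Δλ/2) = 0.148287.
c = 2·atan2(√a, √(1−a)) = 0.79059 rad → d = 6371·c ≈ 5036.85 km.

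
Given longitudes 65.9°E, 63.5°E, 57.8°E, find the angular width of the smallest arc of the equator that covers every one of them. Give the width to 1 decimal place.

8.1°

Sort the longitudes: +57.8°, +63.5°, +65.9°.
Eastward gaps between consecutive values (wrapping around): 5.7°, 2.4°, 351.9°.
Largest gap = 351.9° ⇒ minimal covering band is its complement: 360° − 351.9° = 8.1°.
Band runs from +57.8° eastward to +65.9°.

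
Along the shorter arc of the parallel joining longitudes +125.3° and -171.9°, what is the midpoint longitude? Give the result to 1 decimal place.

Signed shortest Δλ from +125.3° to -171.9° is +62.8°.
Midpoint longitude = +125.3° + (+62.8°)/2 = +125.3° + 31.4° = +156.7°.
(The naïve average (+125.3 + -171.9)/2 = -23.3° is on the wrong side of the globe.)

+156.7°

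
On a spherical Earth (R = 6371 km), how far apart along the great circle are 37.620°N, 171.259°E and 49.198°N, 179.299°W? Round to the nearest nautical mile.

807 nmi

Δλ = -179.299 − 171.259 = -350.558°; wrapped into (−180°, 180°]: 9.442°.
Δφ = 49.198 − 37.620 = 11.578°.
a = sin²(Δφ/2) + cos φ₁ · cos φ₂ · sin²(Δλ/2) = 0.013680.
c = 2·atan2(√a, √(1−a)) = 0.23446 rad → d = 6371·c ≈ 1493.73 km ≈ 806.55 nmi.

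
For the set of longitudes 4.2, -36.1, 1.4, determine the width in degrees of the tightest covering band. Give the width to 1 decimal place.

Sort the longitudes: -36.1°, +1.4°, +4.2°.
Eastward gaps between consecutive values (wrapping around): 37.5°, 2.8°, 319.7°.
Largest gap = 319.7° ⇒ minimal covering band is its complement: 360° − 319.7° = 40.3°.
Band runs from -36.1° eastward to +4.2°.

40.3°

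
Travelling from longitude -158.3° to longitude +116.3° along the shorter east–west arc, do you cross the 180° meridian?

Yes

Naïve |116.3 − -158.3| = 274.6° > 180°, so the shorter arc goes the other way round — across 180°.
Signed shortest Δλ = ((116.3 − -158.3 + 180) mod 360) − 180 = -85.4°.
Going west by 85.4° from -158.3° passes through 180° before reaching +116.3°.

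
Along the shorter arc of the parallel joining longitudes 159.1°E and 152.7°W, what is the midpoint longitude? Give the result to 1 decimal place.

Signed shortest Δλ from +159.1° to -152.7° is +48.2°.
Midpoint longitude = +159.1° + (+48.2°)/2 = +159.1° + 24.1° = +183.2°.
Normalise into (−180°, 180°]: -176.8°.
(The naïve average (+159.1 + -152.7)/2 = 3.2° is on the wrong side of the globe.)

176.8°W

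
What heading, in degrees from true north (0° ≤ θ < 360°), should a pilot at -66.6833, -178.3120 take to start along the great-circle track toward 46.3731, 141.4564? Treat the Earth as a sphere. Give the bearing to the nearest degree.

330°

Δλ = 141.4564 − -178.3120 = 319.7684°; wrapped into (−180°, 180°]: -40.2316°.
θ = atan2( sin Δλ · cos φ₂ , cos φ₁ · sin φ₂ − sin φ₁ · cos φ₂ · cos Δλ )
  = atan2(-0.44563, 0.77023) = -30.052° → normalised to [0°, 360°): 329.948°.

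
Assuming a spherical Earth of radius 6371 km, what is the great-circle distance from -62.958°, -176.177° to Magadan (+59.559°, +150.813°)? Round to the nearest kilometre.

Δλ = 150.813 − -176.177 = 326.990°; wrapped into (−180°, 180°]: -33.010°.
Δφ = 59.559 − -62.958 = 122.517°.
a = sin²(Δφ/2) + cos φ₁ · cos φ₂ · sin²(Δλ/2) = 0.787367.
c = 2·atan2(√a, √(1−a)) = 2.18307 rad → d = 6371·c ≈ 13908.37 km.

13908 km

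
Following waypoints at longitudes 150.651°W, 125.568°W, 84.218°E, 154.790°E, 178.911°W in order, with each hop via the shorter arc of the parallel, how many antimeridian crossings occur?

2

Leg 1: -150.651° → -125.568°, shortest Δλ = 25.083° (east) — does not cross 180°.
Leg 2: -125.568° → +84.218°, shortest Δλ = -150.214° (west) — crosses 180°.
Leg 3: +84.218° → +154.790°, shortest Δλ = 70.572° (east) — does not cross 180°.
Leg 4: +154.790° → -178.911°, shortest Δλ = 26.299° (east) — crosses 180°.
Total crossings: 2.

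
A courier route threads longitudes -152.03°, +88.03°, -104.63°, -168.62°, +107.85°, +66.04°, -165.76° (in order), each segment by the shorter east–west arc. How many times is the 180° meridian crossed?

Leg 1: -152.03° → +88.03°, shortest Δλ = -119.94° (west) — crosses 180°.
Leg 2: +88.03° → -104.63°, shortest Δλ = 167.34° (east) — crosses 180°.
Leg 3: -104.63° → -168.62°, shortest Δλ = -63.99° (west) — does not cross 180°.
Leg 4: -168.62° → +107.85°, shortest Δλ = -83.53° (west) — crosses 180°.
Leg 5: +107.85° → +66.04°, shortest Δλ = -41.81° (west) — does not cross 180°.
Leg 6: +66.04° → -165.76°, shortest Δλ = 128.2° (east) — crosses 180°.
Total crossings: 4.

4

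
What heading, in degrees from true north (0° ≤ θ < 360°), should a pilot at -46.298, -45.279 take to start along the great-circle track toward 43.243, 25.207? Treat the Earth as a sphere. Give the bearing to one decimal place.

46.6°

Δλ = 25.207 − -45.279 = 70.486°.
θ = atan2( sin Δλ · cos φ₂ , cos φ₁ · sin φ₂ − sin φ₁ · cos φ₂ · cos Δλ )
  = atan2(0.68661, 0.64925) = 46.602° → normalised to [0°, 360°): 46.602°.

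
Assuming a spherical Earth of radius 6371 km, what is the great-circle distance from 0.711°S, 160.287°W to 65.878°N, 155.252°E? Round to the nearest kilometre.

Δλ = 155.252 − -160.287 = 315.539°; wrapped into (−180°, 180°]: -44.461°.
Δφ = 65.878 − -0.711 = 66.589°.
a = sin²(Δφ/2) + cos φ₁ · cos φ₂ · sin²(Δλ/2) = 0.359831.
c = 2·atan2(√a, √(1−a)) = 1.28665 rad → d = 6371·c ≈ 8197.24 km.

8197 km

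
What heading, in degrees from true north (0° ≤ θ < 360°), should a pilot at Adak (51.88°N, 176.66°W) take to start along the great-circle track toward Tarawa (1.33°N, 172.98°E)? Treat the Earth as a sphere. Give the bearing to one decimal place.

193.3°

Δλ = 172.98 − -176.66 = 349.64°; wrapped into (−180°, 180°]: -10.36°.
θ = atan2( sin Δλ · cos φ₂ , cos φ₁ · sin φ₂ − sin φ₁ · cos φ₂ · cos Δλ )
  = atan2(-0.17978, -0.75936) = -166.680° → normalised to [0°, 360°): 193.320°.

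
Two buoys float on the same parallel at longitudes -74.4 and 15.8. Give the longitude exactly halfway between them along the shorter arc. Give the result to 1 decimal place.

-29.3°

Signed shortest Δλ from -74.4° to +15.8° is +90.2°.
Midpoint longitude = -74.4° + (+90.2°)/2 = -74.4° + 45.1° = -29.3°.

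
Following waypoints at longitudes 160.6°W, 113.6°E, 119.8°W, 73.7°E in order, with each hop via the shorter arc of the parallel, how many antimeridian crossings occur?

3

Leg 1: -160.6° → +113.6°, shortest Δλ = -85.8° (west) — crosses 180°.
Leg 2: +113.6° → -119.8°, shortest Δλ = 126.6° (east) — crosses 180°.
Leg 3: -119.8° → +73.7°, shortest Δλ = -166.5° (west) — crosses 180°.
Total crossings: 3.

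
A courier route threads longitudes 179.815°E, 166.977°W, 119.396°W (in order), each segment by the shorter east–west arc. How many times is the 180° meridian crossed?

Leg 1: +179.815° → -166.977°, shortest Δλ = 13.208° (east) — crosses 180°.
Leg 2: -166.977° → -119.396°, shortest Δλ = 47.581° (east) — does not cross 180°.
Total crossings: 1.

1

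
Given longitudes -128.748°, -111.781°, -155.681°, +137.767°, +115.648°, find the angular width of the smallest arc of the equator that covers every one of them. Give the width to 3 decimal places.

Sort the longitudes: -155.681°, -128.748°, -111.781°, +115.648°, +137.767°.
Eastward gaps between consecutive values (wrapping around): 26.933°, 16.967°, 227.429°, 22.119°, 66.552°.
Largest gap = 227.429° ⇒ minimal covering band is its complement: 360° − 227.429° = 132.571°.
Band runs from +115.648° eastward to -111.781°, crossing the antimeridian.

132.571°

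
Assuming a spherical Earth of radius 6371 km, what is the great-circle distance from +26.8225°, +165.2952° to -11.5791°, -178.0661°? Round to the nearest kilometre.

4633 km

Δλ = -178.0661 − 165.2952 = -343.3613°; wrapped into (−180°, 180°]: 16.6387°.
Δφ = -11.5791 − 26.8225 = -38.4016°.
a = sin²(Δφ/2) + cos φ₁ · cos φ₂ · sin²(Δλ/2) = 0.126465.
c = 2·atan2(√a, √(1−a)) = 0.72715 rad → d = 6371·c ≈ 4632.68 km.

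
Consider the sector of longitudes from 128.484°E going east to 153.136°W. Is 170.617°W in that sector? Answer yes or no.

Yes

Band width going east from +128.484° to -153.136°: ((-153.136 − 128.484) mod 360) = 78.380°.
Offset of -170.617° east of the west edge: ((-170.617 − 128.484) mod 360) = 60.899°.
60.899° ≤ 78.380° ⇒ inside.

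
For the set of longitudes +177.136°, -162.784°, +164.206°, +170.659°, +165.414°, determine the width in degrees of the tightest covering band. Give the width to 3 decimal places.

33.010°

Sort the longitudes: -162.784°, +164.206°, +165.414°, +170.659°, +177.136°.
Eastward gaps between consecutive values (wrapping around): 326.990°, 1.208°, 5.245°, 6.477°, 20.080°.
Largest gap = 326.990° ⇒ minimal covering band is its complement: 360° − 326.990° = 33.010°.
Band runs from +164.206° eastward to -162.784°, crossing the antimeridian.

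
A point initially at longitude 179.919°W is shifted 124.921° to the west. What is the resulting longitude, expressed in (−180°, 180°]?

55.160°E

Start at -179.919°; shift −124.921° → -304.840°.
-304.840° lies outside (−180°, 180°]; add 360° → +55.160°.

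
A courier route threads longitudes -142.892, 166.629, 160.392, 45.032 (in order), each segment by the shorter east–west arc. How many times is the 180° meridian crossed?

Leg 1: -142.892° → +166.629°, shortest Δλ = -50.479° (west) — crosses 180°.
Leg 2: +166.629° → +160.392°, shortest Δλ = -6.237° (west) — does not cross 180°.
Leg 3: +160.392° → +45.032°, shortest Δλ = -115.36° (west) — does not cross 180°.
Total crossings: 1.

1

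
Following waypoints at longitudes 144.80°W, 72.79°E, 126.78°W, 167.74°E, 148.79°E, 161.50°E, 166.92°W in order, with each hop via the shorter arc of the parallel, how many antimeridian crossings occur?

4

Leg 1: -144.80° → +72.79°, shortest Δλ = -142.41° (west) — crosses 180°.
Leg 2: +72.79° → -126.78°, shortest Δλ = 160.43° (east) — crosses 180°.
Leg 3: -126.78° → +167.74°, shortest Δλ = -65.48° (west) — crosses 180°.
Leg 4: +167.74° → +148.79°, shortest Δλ = -18.95° (west) — does not cross 180°.
Leg 5: +148.79° → +161.50°, shortest Δλ = 12.71° (east) — does not cross 180°.
Leg 6: +161.50° → -166.92°, shortest Δλ = 31.58° (east) — crosses 180°.
Total crossings: 4.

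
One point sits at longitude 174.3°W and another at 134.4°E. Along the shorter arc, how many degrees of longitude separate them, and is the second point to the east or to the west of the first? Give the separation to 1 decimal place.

51.3° west

Raw difference: 134.4 − -174.3 = 308.7°.
Normalise into (−180°, 180°]: 308.7° − 360° = -51.3°.
Negative ⇒ the second point lies to the west; separation 51.3°.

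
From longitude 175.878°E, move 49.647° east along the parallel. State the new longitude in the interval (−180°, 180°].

Start at +175.878°; shift +49.647° → +225.525°.
+225.525° lies outside (−180°, 180°]; subtract 360° → -134.475°.

134.475°W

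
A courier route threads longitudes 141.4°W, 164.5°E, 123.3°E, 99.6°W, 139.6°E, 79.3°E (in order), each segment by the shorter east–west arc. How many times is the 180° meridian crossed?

Leg 1: -141.4° → +164.5°, shortest Δλ = -54.1° (west) — crosses 180°.
Leg 2: +164.5° → +123.3°, shortest Δλ = -41.2° (west) — does not cross 180°.
Leg 3: +123.3° → -99.6°, shortest Δλ = 137.1° (east) — crosses 180°.
Leg 4: -99.6° → +139.6°, shortest Δλ = -120.8° (west) — crosses 180°.
Leg 5: +139.6° → +79.3°, shortest Δλ = -60.3° (west) — does not cross 180°.
Total crossings: 3.

3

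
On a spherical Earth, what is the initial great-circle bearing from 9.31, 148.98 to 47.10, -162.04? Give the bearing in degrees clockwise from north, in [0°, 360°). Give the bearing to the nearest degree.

Δλ = -162.04 − 148.98 = -311.02°; wrapped into (−180°, 180°]: 48.98°.
θ = atan2( sin Δλ · cos φ₂ , cos φ₁ · sin φ₂ − sin φ₁ · cos φ₂ · cos Δλ )
  = atan2(0.51359, 0.65062) = 38.287° → normalised to [0°, 360°): 38.287°.

38°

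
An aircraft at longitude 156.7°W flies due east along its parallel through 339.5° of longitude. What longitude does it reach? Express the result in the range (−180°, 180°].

Start at -156.7°; shift +339.5° → +182.8°.
+182.8° lies outside (−180°, 180°]; subtract 360° → -177.2°.

177.2°W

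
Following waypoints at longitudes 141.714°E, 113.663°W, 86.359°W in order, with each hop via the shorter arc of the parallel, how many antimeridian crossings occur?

Leg 1: +141.714° → -113.663°, shortest Δλ = 104.623° (east) — crosses 180°.
Leg 2: -113.663° → -86.359°, shortest Δλ = 27.304° (east) — does not cross 180°.
Total crossings: 1.

1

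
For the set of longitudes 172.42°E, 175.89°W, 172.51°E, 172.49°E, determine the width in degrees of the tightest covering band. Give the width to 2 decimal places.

Sort the longitudes: -175.89°, +172.42°, +172.49°, +172.51°.
Eastward gaps between consecutive values (wrapping around): 348.31°, 0.07°, 0.02°, 11.60°.
Largest gap = 348.31° ⇒ minimal covering band is its complement: 360° − 348.31° = 11.69°.
Band runs from +172.42° eastward to -175.89°, crossing the antimeridian.

11.69°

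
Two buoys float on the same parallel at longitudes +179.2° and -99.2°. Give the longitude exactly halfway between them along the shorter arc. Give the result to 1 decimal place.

Signed shortest Δλ from +179.2° to -99.2° is +81.6°.
Midpoint longitude = +179.2° + (+81.6°)/2 = +179.2° + 40.8° = +220.0°.
Normalise into (−180°, 180°]: -140.0°.
(The naïve average (+179.2 + -99.2)/2 = 40.0° is on the wrong side of the globe.)

-140.0°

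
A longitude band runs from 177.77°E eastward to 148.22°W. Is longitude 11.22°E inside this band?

No

Band width going east from +177.77° to -148.22°: ((-148.22 − 177.77) mod 360) = 34.01°.
Offset of +11.22° east of the west edge: ((11.22 − 177.77) mod 360) = 193.45°.
193.45° > 34.01° ⇒ outside.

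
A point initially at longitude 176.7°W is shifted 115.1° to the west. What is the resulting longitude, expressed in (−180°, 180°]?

68.2°E

Start at -176.7°; shift −115.1° → -291.8°.
-291.8° lies outside (−180°, 180°]; add 360° → +68.2°.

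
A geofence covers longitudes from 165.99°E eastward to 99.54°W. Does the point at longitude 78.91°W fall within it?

Band width going east from +165.99° to -99.54°: ((-99.54 − 165.99) mod 360) = 94.47°.
Offset of -78.91° east of the west edge: ((-78.91 − 165.99) mod 360) = 115.10°.
115.10° > 94.47° ⇒ outside.

No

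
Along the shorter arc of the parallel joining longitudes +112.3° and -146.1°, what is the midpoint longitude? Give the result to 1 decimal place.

Signed shortest Δλ from +112.3° to -146.1° is +101.6°.
Midpoint longitude = +112.3° + (+101.6°)/2 = +112.3° + 50.8° = +163.1°.
(The naïve average (+112.3 + -146.1)/2 = -16.9° is on the wrong side of the globe.)

+163.1°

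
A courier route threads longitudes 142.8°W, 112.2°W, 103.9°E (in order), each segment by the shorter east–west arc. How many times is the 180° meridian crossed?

Leg 1: -142.8° → -112.2°, shortest Δλ = 30.6° (east) — does not cross 180°.
Leg 2: -112.2° → +103.9°, shortest Δλ = -143.9° (west) — crosses 180°.
Total crossings: 1.

1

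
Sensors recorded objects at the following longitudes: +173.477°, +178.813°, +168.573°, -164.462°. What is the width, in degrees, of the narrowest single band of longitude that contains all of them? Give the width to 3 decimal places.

Sort the longitudes: -164.462°, +168.573°, +173.477°, +178.813°.
Eastward gaps between consecutive values (wrapping around): 333.035°, 4.904°, 5.336°, 16.725°.
Largest gap = 333.035° ⇒ minimal covering band is its complement: 360° − 333.035° = 26.965°.
Band runs from +168.573° eastward to -164.462°, crossing the antimeridian.

26.965°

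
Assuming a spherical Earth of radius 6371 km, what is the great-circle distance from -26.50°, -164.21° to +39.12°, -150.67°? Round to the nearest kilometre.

7431 km

Δλ = -150.67 − -164.21 = 13.54°.
Δφ = 39.12 − -26.50 = 65.62°.
a = sin²(Δφ/2) + cos φ₁ · cos φ₂ · sin²(Δλ/2) = 0.303255.
c = 2·atan2(√a, √(1−a)) = 1.16637 rad → d = 6371·c ≈ 7430.96 km.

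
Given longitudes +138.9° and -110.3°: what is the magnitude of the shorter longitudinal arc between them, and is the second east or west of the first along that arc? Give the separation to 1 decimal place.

110.8° east

Raw difference: -110.3 − 138.9 = -249.2°.
Normalise into (−180°, 180°]: -249.2° + 360° = 110.8°.
Positive ⇒ the second point lies to the east; separation 110.8°.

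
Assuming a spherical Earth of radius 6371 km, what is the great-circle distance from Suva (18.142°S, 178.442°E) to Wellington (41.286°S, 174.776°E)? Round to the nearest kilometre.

Δλ = 174.776 − 178.442 = -3.666°.
Δφ = -41.286 − -18.142 = -23.144°.
a = sin²(Δφ/2) + cos φ₁ · cos φ₂ · sin²(Δλ/2) = 0.040971.
c = 2·atan2(√a, √(1−a)) = 0.40764 rad → d = 6371·c ≈ 2597.08 km.

2597 km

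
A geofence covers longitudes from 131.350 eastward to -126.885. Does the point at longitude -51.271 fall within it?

No

Band width going east from +131.350° to -126.885°: ((-126.885 − 131.350) mod 360) = 101.765°.
Offset of -51.271° east of the west edge: ((-51.271 − 131.350) mod 360) = 177.379°.
177.379° > 101.765° ⇒ outside.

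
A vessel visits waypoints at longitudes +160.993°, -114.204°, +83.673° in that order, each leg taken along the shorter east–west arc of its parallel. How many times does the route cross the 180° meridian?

2

Leg 1: +160.993° → -114.204°, shortest Δλ = 84.803° (east) — crosses 180°.
Leg 2: -114.204° → +83.673°, shortest Δλ = -162.123° (west) — crosses 180°.
Total crossings: 2.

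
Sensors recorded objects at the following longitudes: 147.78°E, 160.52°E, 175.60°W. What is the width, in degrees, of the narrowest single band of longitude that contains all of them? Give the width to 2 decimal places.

36.62°

Sort the longitudes: -175.60°, +147.78°, +160.52°.
Eastward gaps between consecutive values (wrapping around): 323.38°, 12.74°, 23.88°.
Largest gap = 323.38° ⇒ minimal covering band is its complement: 360° − 323.38° = 36.62°.
Band runs from +147.78° eastward to -175.60°, crossing the antimeridian.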